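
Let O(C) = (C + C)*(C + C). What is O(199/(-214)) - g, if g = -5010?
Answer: 57399091/11449 ≈ 5013.5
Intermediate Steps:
O(C) = 4*C² (O(C) = (2*C)*(2*C) = 4*C²)
O(199/(-214)) - g = 4*(199/(-214))² - 1*(-5010) = 4*(199*(-1/214))² + 5010 = 4*(-199/214)² + 5010 = 4*(39601/45796) + 5010 = 39601/11449 + 5010 = 57399091/11449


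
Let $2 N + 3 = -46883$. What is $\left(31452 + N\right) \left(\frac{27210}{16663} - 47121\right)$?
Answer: $- \frac{6288266454117}{16663} \approx -3.7738 \cdot 10^{8}$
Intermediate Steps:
$N = -23443$ ($N = - \frac{3}{2} + \frac{1}{2} \left(-46883\right) = - \frac{3}{2} - \frac{46883}{2} = -23443$)
$\left(31452 + N\right) \left(\frac{27210}{16663} - 47121\right) = \left(31452 - 23443\right) \left(\frac{27210}{16663} - 47121\right) = 8009 \left(27210 \cdot \frac{1}{16663} - 47121\right) = 8009 \left(\frac{27210}{16663} - 47121\right) = 8009 \left(- \frac{785150013}{16663}\right) = - \frac{6288266454117}{16663}$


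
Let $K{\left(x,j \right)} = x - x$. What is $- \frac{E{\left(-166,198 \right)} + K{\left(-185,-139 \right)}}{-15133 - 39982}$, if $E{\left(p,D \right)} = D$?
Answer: $\frac{198}{55115} \approx 0.0035925$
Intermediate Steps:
$K{\left(x,j \right)} = 0$
$- \frac{E{\left(-166,198 \right)} + K{\left(-185,-139 \right)}}{-15133 - 39982} = - \frac{198 + 0}{-15133 - 39982} = - \frac{198}{-55115} = - \frac{198 \left(-1\right)}{55115} = \left(-1\right) \left(- \frac{198}{55115}\right) = \frac{198}{55115}$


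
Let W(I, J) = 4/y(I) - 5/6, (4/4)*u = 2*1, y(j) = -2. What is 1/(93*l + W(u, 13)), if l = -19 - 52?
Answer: -6/39635 ≈ -0.00015138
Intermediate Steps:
u = 2 (u = 2*1 = 2)
W(I, J) = -17/6 (W(I, J) = 4/(-2) - 5/6 = 4*(-½) - 5*⅙ = -2 - ⅚ = -17/6)
l = -71
1/(93*l + W(u, 13)) = 1/(93*(-71) - 17/6) = 1/(-6603 - 17/6) = 1/(-39635/6) = -6/39635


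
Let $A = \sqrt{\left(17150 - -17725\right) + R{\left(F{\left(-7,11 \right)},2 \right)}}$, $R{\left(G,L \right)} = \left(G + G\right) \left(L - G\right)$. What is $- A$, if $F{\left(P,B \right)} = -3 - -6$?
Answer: $- \sqrt{34869} \approx -186.73$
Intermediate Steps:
$F{\left(P,B \right)} = 3$ ($F{\left(P,B \right)} = -3 + 6 = 3$)
$R{\left(G,L \right)} = 2 G \left(L - G\right)$
$A = \sqrt{34869}$ ($A = \sqrt{\left(17150 - -17725\right) + 2 \cdot 3 \left(2 - 3\right)} = \sqrt{\left(17150 + 17725\right) + 2 \cdot 3 \left(2 - 3\right)} = \sqrt{34875 + 2 \cdot 3 \left(-1\right)} = \sqrt{34875 - 6} = \sqrt{34869} \approx 186.73$)
$- A = - \sqrt{34869}$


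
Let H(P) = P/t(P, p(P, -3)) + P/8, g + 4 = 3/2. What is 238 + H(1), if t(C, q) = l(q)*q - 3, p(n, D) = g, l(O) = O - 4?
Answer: 100997/424 ≈ 238.20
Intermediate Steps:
l(O) = -4 + O
g = -5/2 (g = -4 + 3/2 = -5/2 ≈ -2.5000)
p(n, D) = -5/2
t(C, q) = -3 + q*(-4 + q) (t(C, q) = (-4 + q)*q - 3 = q*(-4 + q) - 3 = -3 + q*(-4 + q))
H(P) = 85*P/424 (H(P) = P/(-3 - 5*(-4 - 5/2)/2) + P/8 = P/(-3 - 5/2*(-13/2)) + P*(1/8) = P/(-3 + 65/4) + P/8 = P/(53/4) + P/8 = P*(4/53) + P/8 = 4*P/53 + P/8 = 85*P/424)
238 + H(1) = 238 + (85/424)*1 = 238 + 85/424 = 100997/424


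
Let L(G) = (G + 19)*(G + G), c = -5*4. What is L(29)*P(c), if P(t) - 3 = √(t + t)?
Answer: 8352 + 5568*I*√10 ≈ 8352.0 + 17608.0*I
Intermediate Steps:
c = -20
L(G) = 2*G*(19 + G) (L(G) = (19 + G)*(2*G) = 2*G*(19 + G))
P(t) = 3 + √2*√t (P(t) = 3 + √(t + t) = 3 + √(2*t) = 3 + √2*√t)
L(29)*P(c) = (2*29*(19 + 29))*(3 + √2*√(-20)) = (2*29*48)*(3 + √2*(2*I*√5)) = 2784*(3 + 2*I*√10) = 8352 + 5568*I*√10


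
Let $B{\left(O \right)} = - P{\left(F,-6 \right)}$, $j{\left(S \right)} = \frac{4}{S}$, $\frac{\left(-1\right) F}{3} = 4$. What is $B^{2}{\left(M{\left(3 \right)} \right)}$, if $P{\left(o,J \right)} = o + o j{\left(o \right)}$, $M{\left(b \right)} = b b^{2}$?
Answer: $64$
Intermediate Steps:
$F = -12$ ($F = \left(-3\right) 4 = -12$)
$M{\left(b \right)} = b^{3}$
$P{\left(o,J \right)} = 4 + o$ ($P{\left(o,J \right)} = o + o \frac{4}{o} = o + 4 = 4 + o$)
$B{\left(O \right)} = 8$ ($B{\left(O \right)} = - (4 - 12) = \left(-1\right) \left(-8\right) = 8$)
$B^{2}{\left(M{\left(3 \right)} \right)} = 8^{2} = 64$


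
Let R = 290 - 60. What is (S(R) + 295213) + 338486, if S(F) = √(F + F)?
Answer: 633699 + 2*√115 ≈ 6.3372e+5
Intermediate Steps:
R = 230
S(F) = √2*√F (S(F) = √(2*F) = √2*√F)
(S(R) + 295213) + 338486 = (√2*√230 + 295213) + 338486 = (2*√115 + 295213) + 338486 = (295213 + 2*√115) + 338486 = 633699 + 2*√115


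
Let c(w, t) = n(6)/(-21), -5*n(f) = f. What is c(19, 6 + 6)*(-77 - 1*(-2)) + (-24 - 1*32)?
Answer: -422/7 ≈ -60.286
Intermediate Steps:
n(f) = -f/5
c(w, t) = 2/35 (c(w, t) = -1/5*6/(-21) = -6/5*(-1/21) = 2/35)
c(19, 6 + 6)*(-77 - 1*(-2)) + (-24 - 1*32) = 2*(-77 - 1*(-2))/35 + (-24 - 1*32) = 2*(-77 + 2)/35 + (-24 - 32) = (2/35)*(-75) - 56 = -30/7 - 56 = -422/7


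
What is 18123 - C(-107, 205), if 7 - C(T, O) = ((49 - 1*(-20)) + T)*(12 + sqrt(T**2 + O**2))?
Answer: 17660 - 38*sqrt(53474) ≈ 8872.7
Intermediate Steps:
C(T, O) = 7 - (12 + sqrt(O**2 + T**2))*(69 + T) (C(T, O) = 7 - ((49 - 1*(-20)) + T)*(12 + sqrt(T**2 + O**2)) = 7 - ((49 + 20) + T)*(12 + sqrt(O**2 + T**2)) = 7 - (69 + T)*(12 + sqrt(O**2 + T**2)) = 7 - (12 + sqrt(O**2 + T**2))*(69 + T))
18123 - C(-107, 205) = 18123 - (-821 - 69*sqrt(205**2 + (-107)**2) - 12*(-107) - 1*(-107)*sqrt(205**2 + (-107)**2)) = 18123 - (-821 - 69*sqrt(42025 + 11449) + 1284 - 1*(-107)*sqrt(42025 + 11449)) = 18123 - (-821 - 69*sqrt(53474) + 1284 - 1*(-107)*sqrt(53474)) = 18123 - (-821 - 69*sqrt(53474) + 1284 + 107*sqrt(53474)) = 18123 - (463 + 38*sqrt(53474)) = 18123 + (-463 - 38*sqrt(53474)) = 17660 - 38*sqrt(53474)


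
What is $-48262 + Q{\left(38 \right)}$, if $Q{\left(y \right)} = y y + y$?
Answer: $-46780$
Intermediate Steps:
$Q{\left(y \right)} = y + y^{2}$ ($Q{\left(y \right)} = y^{2} + y = y + y^{2}$)
$-48262 + Q{\left(38 \right)} = -48262 + 38 \left(1 + 38\right) = -48262 + 38 \cdot 39 = -48262 + 1482 = -46780$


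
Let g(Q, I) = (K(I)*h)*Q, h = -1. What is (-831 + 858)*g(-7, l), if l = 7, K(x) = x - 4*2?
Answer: -189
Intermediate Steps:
K(x) = -8 + x (K(x) = x - 8 = -8 + x)
g(Q, I) = Q*(8 - I) (g(Q, I) = ((-8 + I)*(-1))*Q = (8 - I)*Q = Q*(8 - I))
(-831 + 858)*g(-7, l) = (-831 + 858)*(-7*(8 - 1*7)) = 27*(-7*(8 - 7)) = 27*(-7*1) = 27*(-7) = -189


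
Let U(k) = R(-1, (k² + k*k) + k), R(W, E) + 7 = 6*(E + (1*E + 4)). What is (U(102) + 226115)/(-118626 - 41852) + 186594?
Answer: 14971877440/80239 ≈ 1.8659e+5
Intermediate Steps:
R(W, E) = 17 + 12*E (R(W, E) = -7 + 6*(E + (1*E + 4)) = -7 + 6*(E + (E + 4)) = -7 + 6*(E + (4 + E)) = -7 + 6*(4 + 2*E) = -7 + (24 + 12*E) = 17 + 12*E)
U(k) = 17 + 12*k + 24*k² (U(k) = 17 + 12*((k² + k*k) + k) = 17 + 12*((k² + k²) + k) = 17 + 12*(2*k² + k) = 17 + 12*(k + 2*k²) = 17 + (12*k + 24*k²) = 17 + 12*k + 24*k²)
(U(102) + 226115)/(-118626 - 41852) + 186594 = ((17 + 12*102*(1 + 2*102)) + 226115)/(-118626 - 41852) + 186594 = ((17 + 12*102*(1 + 204)) + 226115)/(-160478) + 186594 = ((17 + 12*102*205) + 226115)*(-1/160478) + 186594 = ((17 + 250920) + 226115)*(-1/160478) + 186594 = (250937 + 226115)*(-1/160478) + 186594 = 477052*(-1/160478) + 186594 = -238526/80239 + 186594 = 14971877440/80239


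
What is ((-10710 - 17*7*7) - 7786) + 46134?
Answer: 26805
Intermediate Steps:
((-10710 - 17*7*7) - 7786) + 46134 = ((-10710 - 119*7) - 7786) + 46134 = ((-10710 - 833) - 7786) + 46134 = (-11543 - 7786) + 46134 = -19329 + 46134 = 26805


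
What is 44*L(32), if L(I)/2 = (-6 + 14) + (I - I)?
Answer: 704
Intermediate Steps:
L(I) = 16 (L(I) = 2*((-6 + 14) + (I - I)) = 2*(8 + 0) = 2*8 = 16)
44*L(32) = 44*16 = 704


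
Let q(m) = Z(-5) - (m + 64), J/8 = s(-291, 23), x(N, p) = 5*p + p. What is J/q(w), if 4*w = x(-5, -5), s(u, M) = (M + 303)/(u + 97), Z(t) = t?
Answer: 2608/11931 ≈ 0.21859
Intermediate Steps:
s(u, M) = (303 + M)/(97 + u)
x(N, p) = 6*p
w = -15/2 (w = (6*(-5))/4 = (¼)*(-30) = -15/2 ≈ -7.5000)
J = -1304/97 (J = 8*((303 + 23)/(97 - 291)) = 8*(326/(-194)) = 8*(-1/194*326) = 8*(-163/97) = -1304/97 ≈ -13.443)
q(m) = -69 - m (q(m) = -5 - (m + 64) = -5 - (64 + m) = -5 + (-64 - m) = -69 - m)
J/q(w) = -1304/(97*(-69 - 1*(-15/2))) = -1304/(97*(-69 + 15/2)) = -1304/(97*(-123/2)) = -1304/97*(-2/123) = 2608/11931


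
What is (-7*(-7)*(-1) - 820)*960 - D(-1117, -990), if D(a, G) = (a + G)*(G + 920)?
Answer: -981730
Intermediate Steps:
D(a, G) = (920 + G)*(G + a) (D(a, G) = (G + a)*(920 + G) = (920 + G)*(G + a))
(-7*(-7)*(-1) - 820)*960 - D(-1117, -990) = (-7*(-7)*(-1) - 820)*960 - ((-990)² + 920*(-990) + 920*(-1117) - 990*(-1117)) = (49*(-1) - 820)*960 - (980100 - 910800 - 1027640 + 1105830) = (-49 - 820)*960 - 1*147490 = -869*960 - 147490 = -834240 - 147490 = -981730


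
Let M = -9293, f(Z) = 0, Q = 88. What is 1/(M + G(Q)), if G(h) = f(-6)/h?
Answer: -1/9293 ≈ -0.00010761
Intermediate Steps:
G(h) = 0 (G(h) = 0/h = 0)
1/(M + G(Q)) = 1/(-9293 + 0) = 1/(-9293) = -1/9293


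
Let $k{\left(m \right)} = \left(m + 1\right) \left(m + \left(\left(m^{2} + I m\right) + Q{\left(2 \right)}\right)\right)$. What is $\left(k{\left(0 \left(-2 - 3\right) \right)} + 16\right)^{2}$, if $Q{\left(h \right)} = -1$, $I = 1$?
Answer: $225$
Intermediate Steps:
$k{\left(m \right)} = \left(1 + m\right) \left(-1 + m^{2} + 2 m\right)$ ($k{\left(m \right)} = \left(m + 1\right) \left(m - \left(1 - m - m^{2}\right)\right) = \left(1 + m\right) \left(m - \left(1 - m - m^{2}\right)\right) = \left(1 + m\right) \left(m + \left(-1 + m + m^{2}\right)\right) = \left(1 + m\right) \left(-1 + m^{2} + 2 m\right)$)
$\left(k{\left(0 \left(-2 - 3\right) \right)} + 16\right)^{2} = \left(\left(-1 + 0 \left(-2 - 3\right) + \left(0 \left(-2 - 3\right)\right)^{3} + 3 \left(0 \left(-2 - 3\right)\right)^{2}\right) + 16\right)^{2} = \left(\left(-1 + 0 \left(-5\right) + \left(0 \left(-5\right)\right)^{3} + 3 \left(0 \left(-5\right)\right)^{2}\right) + 16\right)^{2} = \left(\left(-1 + 0 + 0^{3} + 3 \cdot 0^{2}\right) + 16\right)^{2} = \left(\left(-1 + 0 + 0 + 3 \cdot 0\right) + 16\right)^{2} = \left(\left(-1 + 0 + 0 + 0\right) + 16\right)^{2} = \left(-1 + 16\right)^{2} = 15^{2} = 225$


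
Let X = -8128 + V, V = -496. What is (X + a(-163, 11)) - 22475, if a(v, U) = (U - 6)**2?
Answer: -31074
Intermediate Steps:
a(v, U) = (-6 + U)**2
X = -8624 (X = -8128 - 496 = -8624)
(X + a(-163, 11)) - 22475 = (-8624 + (-6 + 11)**2) - 22475 = (-8624 + 5**2) - 22475 = (-8624 + 25) - 22475 = -8599 - 22475 = -31074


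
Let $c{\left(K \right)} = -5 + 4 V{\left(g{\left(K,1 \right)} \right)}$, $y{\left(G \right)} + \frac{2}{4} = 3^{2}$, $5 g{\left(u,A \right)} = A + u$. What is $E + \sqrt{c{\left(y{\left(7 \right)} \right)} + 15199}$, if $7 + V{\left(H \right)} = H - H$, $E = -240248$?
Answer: $-240248 + \sqrt{15166} \approx -2.4012 \cdot 10^{5}$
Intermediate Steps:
$g{\left(u,A \right)} = \frac{A}{5} + \frac{u}{5}$ ($g{\left(u,A \right)} = \frac{A + u}{5} = \frac{A}{5} + \frac{u}{5}$)
$y{\left(G \right)} = \frac{17}{2}$ ($y{\left(G \right)} = - \frac{1}{2} + 3^{2} = - \frac{1}{2} + 9 = \frac{17}{2}$)
$V{\left(H \right)} = -7$ ($V{\left(H \right)} = -7 + \left(H - H\right) = -7 + 0 = -7$)
$c{\left(K \right)} = -33$ ($c{\left(K \right)} = -5 + 4 \left(-7\right) = -5 - 28 = -33$)
$E + \sqrt{c{\left(y{\left(7 \right)} \right)} + 15199} = -240248 + \sqrt{-33 + 15199} = -240248 + \sqrt{15166}$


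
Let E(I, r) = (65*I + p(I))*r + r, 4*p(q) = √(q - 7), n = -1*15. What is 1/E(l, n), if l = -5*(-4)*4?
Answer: -83216/6492095145 + 4*√73/6492095145 ≈ -1.2813e-5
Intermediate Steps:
l = 80 (l = 20*4 = 80)
n = -15
p(q) = √(-7 + q)/4 (p(q) = √(q - 7)/4 = √(-7 + q)/4)
E(I, r) = r + r*(65*I + √(-7 + I)/4) (E(I, r) = (65*I + √(-7 + I)/4)*r + r = r*(65*I + √(-7 + I)/4) + r = r + r*(65*I + √(-7 + I)/4))
1/E(l, n) = 1/((¼)*(-15)*(4 + √(-7 + 80) + 260*80)) = 1/((¼)*(-15)*(4 + √73 + 20800)) = 1/((¼)*(-15)*(20804 + √73)) = 1/(-78015 - 15*√73/4)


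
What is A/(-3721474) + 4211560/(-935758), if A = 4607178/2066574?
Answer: -2699154561818612457/599719614174158134 ≈ -4.5007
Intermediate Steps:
A = 767863/344429 (A = 4607178*(1/2066574) = 767863/344429 ≈ 2.2294)
A/(-3721474) + 4211560/(-935758) = (767863/344429)/(-3721474) + 4211560/(-935758) = (767863/344429)*(-1/3721474) + 4211560*(-1/935758) = -767863/1281783568346 - 2105780/467879 = -2699154561818612457/599719614174158134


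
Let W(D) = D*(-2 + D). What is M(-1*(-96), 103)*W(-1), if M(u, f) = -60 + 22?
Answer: -114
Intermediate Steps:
M(u, f) = -38
M(-1*(-96), 103)*W(-1) = -(-38)*(-2 - 1) = -(-38)*(-3) = -38*3 = -114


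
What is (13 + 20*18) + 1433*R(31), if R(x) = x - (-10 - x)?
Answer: 103549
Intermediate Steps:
R(x) = 10 + 2*x (R(x) = x + (10 + x) = 10 + 2*x)
(13 + 20*18) + 1433*R(31) = (13 + 20*18) + 1433*(10 + 2*31) = (13 + 360) + 1433*(10 + 62) = 373 + 1433*72 = 373 + 103176 = 103549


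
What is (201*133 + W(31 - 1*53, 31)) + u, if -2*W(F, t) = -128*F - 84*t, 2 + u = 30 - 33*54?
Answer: 24873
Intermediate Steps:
u = -1754 (u = -2 + (30 - 33*54) = -2 + (30 - 1782) = -2 - 1752 = -1754)
W(F, t) = 42*t + 64*F (W(F, t) = -(-128*F - 84*t)/2 = 42*t + 64*F)
(201*133 + W(31 - 1*53, 31)) + u = (201*133 + (42*31 + 64*(31 - 1*53))) - 1754 = (26733 + (1302 + 64*(31 - 53))) - 1754 = (26733 + (1302 + 64*(-22))) - 1754 = (26733 + (1302 - 1408)) - 1754 = (26733 - 106) - 1754 = 26627 - 1754 = 24873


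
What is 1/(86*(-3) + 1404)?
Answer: 1/1146 ≈ 0.00087260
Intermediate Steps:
1/(86*(-3) + 1404) = 1/(-258 + 1404) = 1/1146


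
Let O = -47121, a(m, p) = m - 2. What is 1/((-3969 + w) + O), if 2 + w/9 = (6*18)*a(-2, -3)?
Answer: -1/54996 ≈ -1.8183e-5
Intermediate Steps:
a(m, p) = -2 + m
w = -3906 (w = -18 + 9*((6*18)*(-2 - 2)) = -18 + 9*(108*(-4)) = -18 + 9*(-432) = -18 - 3888 = -3906)
1/((-3969 + w) + O) = 1/((-3969 - 3906) - 47121) = 1/(-7875 - 47121) = 1/(-54996) = -1/54996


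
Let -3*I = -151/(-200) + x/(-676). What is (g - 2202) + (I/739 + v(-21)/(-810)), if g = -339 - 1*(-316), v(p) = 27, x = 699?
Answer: -55577324463/24978200 ≈ -2225.0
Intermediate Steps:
I = 9431/101400 (I = -(-151/(-200) + 699/(-676))/3 = -(-151*(-1/200) + 699*(-1/676))/3 = -(151/200 - 699/676)/3 = -⅓*(-9431/33800) = 9431/101400 ≈ 0.093008)
g = -23 (g = -339 + 316 = -23)
(g - 2202) + (I/739 + v(-21)/(-810)) = (-23 - 2202) + ((9431/101400)/739 + 27/(-810)) = -2225 + ((9431/101400)*(1/739) + 27*(-1/810)) = -2225 + (9431/74934600 - 1/30) = -2225 - 829463/24978200 = -55577324463/24978200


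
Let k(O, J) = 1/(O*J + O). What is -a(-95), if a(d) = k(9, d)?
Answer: 1/846 ≈ 0.0011820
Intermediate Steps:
k(O, J) = 1/(O + J*O) (k(O, J) = 1/(J*O + O) = 1/(O + J*O))
a(d) = 1/(9*(1 + d))
-a(-95) = -1/(9*(1 - 95)) = -1/(9*(-94)) = -(-1)/(9*94) = -1*(-1/846) = 1/846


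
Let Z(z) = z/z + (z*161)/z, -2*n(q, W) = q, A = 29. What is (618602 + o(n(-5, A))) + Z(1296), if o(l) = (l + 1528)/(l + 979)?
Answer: 1214636793/1963 ≈ 6.1877e+5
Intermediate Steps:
n(q, W) = -q/2
o(l) = (1528 + l)/(979 + l)
Z(z) = 162 (Z(z) = 1 + (161*z)/z = 1 + 161 = 162)
(618602 + o(n(-5, A))) + Z(1296) = (618602 + (1528 - ½*(-5))/(979 - ½*(-5))) + 162 = (618602 + (1528 + 5/2)/(979 + 5/2)) + 162 = (618602 + (3061/2)/(1963/2)) + 162 = (618602 + (2/1963)*(3061/2)) + 162 = (618602 + 3061/1963) + 162 = 1214318787/1963 + 162 = 1214636793/1963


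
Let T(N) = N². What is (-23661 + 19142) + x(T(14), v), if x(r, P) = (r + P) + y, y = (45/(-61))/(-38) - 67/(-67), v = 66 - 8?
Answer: -9883907/2318 ≈ -4264.0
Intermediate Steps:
v = 58
y = 2363/2318 (y = (45*(-1/61))*(-1/38) - 67*(-1/67) = -45/61*(-1/38) + 1 = 45/2318 + 1 = 2363/2318 ≈ 1.0194)
x(r, P) = 2363/2318 + P + r (x(r, P) = (r + P) + 2363/2318 = (P + r) + 2363/2318 = 2363/2318 + P + r)
(-23661 + 19142) + x(T(14), v) = (-23661 + 19142) + (2363/2318 + 58 + 14²) = -4519 + (2363/2318 + 58 + 196) = -4519 + 591135/2318 = -9883907/2318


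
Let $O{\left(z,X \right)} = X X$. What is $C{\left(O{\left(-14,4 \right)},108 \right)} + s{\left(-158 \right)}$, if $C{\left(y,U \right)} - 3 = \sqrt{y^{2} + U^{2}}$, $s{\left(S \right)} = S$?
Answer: $-155 + 4 \sqrt{745} \approx -45.821$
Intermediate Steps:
$O{\left(z,X \right)} = X^{2}$
$C{\left(y,U \right)} = 3 + \sqrt{U^{2} + y^{2}}$ ($C{\left(y,U \right)} = 3 + \sqrt{y^{2} + U^{2}} = 3 + \sqrt{U^{2} + y^{2}}$)
$C{\left(O{\left(-14,4 \right)},108 \right)} + s{\left(-158 \right)} = \left(3 + \sqrt{108^{2} + \left(4^{2}\right)^{2}}\right) - 158 = \left(3 + \sqrt{11664 + 16^{2}}\right) - 158 = \left(3 + \sqrt{11664 + 256}\right) - 158 = \left(3 + \sqrt{11920}\right) - 158 = \left(3 + 4 \sqrt{745}\right) - 158 = -155 + 4 \sqrt{745}$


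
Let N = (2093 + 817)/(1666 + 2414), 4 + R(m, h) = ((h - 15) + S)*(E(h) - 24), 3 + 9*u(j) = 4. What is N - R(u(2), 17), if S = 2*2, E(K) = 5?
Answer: 16145/136 ≈ 118.71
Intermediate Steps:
u(j) = 1/9 (u(j) = -1/3 + (1/9)*4 = -1/3 + 4/9 = 1/9)
S = 4
R(m, h) = 205 - 19*h (R(m, h) = -4 + ((h - 15) + 4)*(5 - 24) = -4 + ((-15 + h) + 4)*(-19) = -4 + (-11 + h)*(-19) = -4 + (209 - 19*h) = 205 - 19*h)
N = 97/136 (N = 2910/4080 = 2910*(1/4080) = 97/136 ≈ 0.71323)
N - R(u(2), 17) = 97/136 - (205 - 19*17) = 97/136 - (205 - 323) = 97/136 - 1*(-118) = 97/136 + 118 = 16145/136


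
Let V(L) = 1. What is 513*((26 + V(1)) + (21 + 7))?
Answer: 28215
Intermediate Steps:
513*((26 + V(1)) + (21 + 7)) = 513*((26 + 1) + (21 + 7)) = 513*(27 + 28) = 513*55 = 28215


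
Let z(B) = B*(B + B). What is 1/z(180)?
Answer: 1/64800 ≈ 1.5432e-5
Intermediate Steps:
z(B) = 2*B² (z(B) = B*(2*B) = 2*B²)
1/z(180) = 1/(2*180²) = 1/(2*32400) = 1/64800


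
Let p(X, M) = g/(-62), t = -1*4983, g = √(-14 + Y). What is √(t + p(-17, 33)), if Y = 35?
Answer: √(-19154652 - 62*√21)/62 ≈ 70.591*I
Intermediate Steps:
g = √21 (g = √(-14 + 35) = √21 ≈ 4.5826)
t = -4983
p(X, M) = -√21/62 (p(X, M) = √21/(-62) = √21*(-1/62) = -√21/62)
√(t + p(-17, 33)) = √(-4983 - √21/62)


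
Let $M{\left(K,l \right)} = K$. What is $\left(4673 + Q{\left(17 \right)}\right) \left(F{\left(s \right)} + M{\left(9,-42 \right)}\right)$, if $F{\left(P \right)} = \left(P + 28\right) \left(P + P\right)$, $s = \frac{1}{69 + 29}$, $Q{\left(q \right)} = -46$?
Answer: $\frac{30381543}{686} \approx 44288.0$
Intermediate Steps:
$s = \frac{1}{98} \approx 0.010204$
$F{\left(P \right)} = 2 P \left(28 + P\right)$ ($F{\left(P \right)} = \left(28 + P\right) 2 P = 2 P \left(28 + P\right)$)
$\left(4673 + Q{\left(17 \right)}\right) \left(F{\left(s \right)} + M{\left(9,-42 \right)}\right) = \left(4673 - 46\right) \left(2 \cdot \frac{1}{98} \left(28 + \frac{1}{98}\right) + 9\right) = 4627 \left(2 \cdot \frac{1}{98} \cdot \frac{2745}{98} + 9\right) = 4627 \left(\frac{2745}{4802} + 9\right) = 4627 \cdot \frac{45963}{4802} = \frac{30381543}{686}$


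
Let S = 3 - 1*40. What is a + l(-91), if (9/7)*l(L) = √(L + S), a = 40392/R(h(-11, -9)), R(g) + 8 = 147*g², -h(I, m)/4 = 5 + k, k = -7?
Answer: 5049/1175 + 56*I*√2/9 ≈ 4.297 + 8.7995*I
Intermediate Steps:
S = -37 (S = 3 - 40 = -37)
h(I, m) = 8 (h(I, m) = -4*(5 - 7) = -4*(-2) = 8)
R(g) = -8 + 147*g²
a = 5049/1175 (a = 40392/(-8 + 147*8²) = 40392/(-8 + 147*64) = 40392/(-8 + 9408) = 40392/9400 = 40392*(1/9400) = 5049/1175 ≈ 4.2970)
l(L) = 7*√(-37 + L)/9 (l(L) = 7*√(L - 37)/9 = 7*√(-37 + L)/9)
a + l(-91) = 5049/1175 + 7*√(-37 - 91)/9 = 5049/1175 + 7*√(-128)/9 = 5049/1175 + 7*(8*I*√2)/9 = 5049/1175 + 56*I*√2/9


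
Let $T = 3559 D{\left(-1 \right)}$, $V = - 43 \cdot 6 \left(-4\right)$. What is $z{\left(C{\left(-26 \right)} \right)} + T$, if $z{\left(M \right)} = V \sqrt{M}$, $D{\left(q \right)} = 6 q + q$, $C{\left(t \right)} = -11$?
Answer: $-24913 + 1032 i \sqrt{11} \approx -24913.0 + 3422.8 i$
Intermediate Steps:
$D{\left(q \right)} = 7 q$
$V = 1032$ ($V = \left(-43\right) \left(-24\right) = 1032$)
$z{\left(M \right)} = 1032 \sqrt{M}$
$T = -24913$ ($T = 3559 \cdot 7 \left(-1\right) = 3559 \left(-7\right) = -24913$)
$z{\left(C{\left(-26 \right)} \right)} + T = 1032 \sqrt{-11} - 24913 = 1032 i \sqrt{11} - 24913 = -24913 + 1032 i \sqrt{11}$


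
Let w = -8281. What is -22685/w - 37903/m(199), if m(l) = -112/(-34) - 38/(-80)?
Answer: -16413591045/1632631 ≈ -10053.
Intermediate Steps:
m(l) = 2563/680 (m(l) = -112*(-1/34) - 38*(-1/80) = 56/17 + 19/40 = 2563/680)
-22685/w - 37903/m(199) = -22685/(-8281) - 37903/2563/680 = -22685*(-1/8281) - 37903*680/2563 = 1745/637 - 25774040/2563 = -16413591045/1632631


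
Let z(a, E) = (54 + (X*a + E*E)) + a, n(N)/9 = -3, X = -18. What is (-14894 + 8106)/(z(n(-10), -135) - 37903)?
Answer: 6788/19165 ≈ 0.35419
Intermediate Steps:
n(N) = -27 (n(N) = 9*(-3) = -27)
z(a, E) = 54 + E**2 - 17*a (z(a, E) = (54 + (-18*a + E*E)) + a = (54 + (-18*a + E**2)) + a = (54 + (E**2 - 18*a)) + a = (54 + E**2 - 18*a) + a = 54 + E**2 - 17*a)
(-14894 + 8106)/(z(n(-10), -135) - 37903) = (-14894 + 8106)/((54 + (-135)**2 - 17*(-27)) - 37903) = -6788/((54 + 18225 + 459) - 37903) = -6788/(18738 - 37903) = -6788/(-19165) = -6788*(-1/19165) = 6788/19165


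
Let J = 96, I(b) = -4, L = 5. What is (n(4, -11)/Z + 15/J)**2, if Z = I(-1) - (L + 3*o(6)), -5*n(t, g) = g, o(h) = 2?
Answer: 529/5760000 ≈ 9.1840e-5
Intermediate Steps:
n(t, g) = -g/5
Z = -15 (Z = -4 - (5 + 3*2) = -4 - (5 + 6) = -4 - 1*11 = -4 - 11 = -15)
(n(4, -11)/Z + 15/J)**2 = (-1/5*(-11)/(-15) + 15/96)**2 = ((11/5)*(-1/15) + 15*(1/96))**2 = (-11/75 + 5/32)**2 = (23/2400)**2 = 529/5760000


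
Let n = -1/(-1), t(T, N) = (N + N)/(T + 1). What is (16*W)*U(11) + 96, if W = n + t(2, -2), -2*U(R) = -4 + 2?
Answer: 272/3 ≈ 90.667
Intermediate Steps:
U(R) = 1 (U(R) = -(-4 + 2)/2 = -1/2*(-2) = 1)
t(T, N) = 2*N/(1 + T) (t(T, N) = (2*N)/(1 + T) = 2*N/(1 + T))
n = 1 (n = -1*(-1) = 1)
W = -1/3 (W = 1 + 2*(-2)/(1 + 2) = 1 + 2*(-2)/3 = 1 + 2*(-2)*(1/3) = 1 - 4/3 = -1/3 ≈ -0.33333)
(16*W)*U(11) + 96 = (16*(-1/3))*1 + 96 = -16/3*1 + 96 = -16/3 + 96 = 272/3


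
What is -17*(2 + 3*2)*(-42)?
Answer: 5712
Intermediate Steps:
-17*(2 + 3*2)*(-42) = -17*(2 + 6)*(-42) = -17*8*(-42) = -136*(-42) = 5712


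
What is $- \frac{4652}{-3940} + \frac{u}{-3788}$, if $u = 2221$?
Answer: $\frac{2217759}{3731180} \approx 0.59439$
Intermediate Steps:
$- \frac{4652}{-3940} + \frac{u}{-3788} = - \frac{4652}{-3940} + \frac{2221}{-3788} = \left(-4652\right) \left(- \frac{1}{3940}\right) + 2221 \left(- \frac{1}{3788}\right) = \frac{1163}{985} - \frac{2221}{3788} = \frac{2217759}{3731180}$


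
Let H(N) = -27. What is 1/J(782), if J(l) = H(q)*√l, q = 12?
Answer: -√782/21114 ≈ -0.0013244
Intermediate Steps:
J(l) = -27*√l
1/J(782) = 1/(-27*√782) = -√782/21114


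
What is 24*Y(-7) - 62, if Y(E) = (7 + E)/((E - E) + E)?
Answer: -62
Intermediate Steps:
Y(E) = (7 + E)/E (Y(E) = (7 + E)/(0 + E) = (7 + E)/E)
24*Y(-7) - 62 = 24*((7 - 7)/(-7)) - 62 = 24*(-1/7*0) - 62 = 24*0 - 62 = 0 - 62 = -62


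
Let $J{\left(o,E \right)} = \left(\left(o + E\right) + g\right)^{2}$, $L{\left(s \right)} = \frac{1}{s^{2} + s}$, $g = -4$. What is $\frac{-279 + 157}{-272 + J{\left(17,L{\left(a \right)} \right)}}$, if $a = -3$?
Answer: $\frac{4392}{3551} \approx 1.2368$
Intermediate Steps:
$L{\left(s \right)} = \frac{1}{s + s^{2}}$
$J{\left(o,E \right)} = \left(-4 + E + o\right)^{2}$ ($J{\left(o,E \right)} = \left(\left(o + E\right) - 4\right)^{2} = \left(\left(E + o\right) - 4\right)^{2} = \left(-4 + E + o\right)^{2}$)
$\frac{-279 + 157}{-272 + J{\left(17,L{\left(a \right)} \right)}} = \frac{-279 + 157}{-272 + \left(-4 + \frac{1}{\left(-3\right) \left(1 - 3\right)} + 17\right)^{2}} = - \frac{122}{-272 + \left(-4 - \frac{1}{3 \left(-2\right)} + 17\right)^{2}} = - \frac{122}{-272 + \left(-4 - - \frac{1}{6} + 17\right)^{2}} = - \frac{122}{-272 + \left(-4 + \frac{1}{6} + 17\right)^{2}} = - \frac{122}{-272 + \left(\frac{79}{6}\right)^{2}} = - \frac{122}{-272 + \frac{6241}{36}} = - \frac{122}{- \frac{3551}{36}} = \left(-122\right) \left(- \frac{36}{3551}\right) = \frac{4392}{3551}$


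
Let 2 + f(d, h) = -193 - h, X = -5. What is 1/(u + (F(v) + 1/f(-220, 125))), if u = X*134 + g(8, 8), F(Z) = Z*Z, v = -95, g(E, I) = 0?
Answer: 320/2673599 ≈ 0.00011969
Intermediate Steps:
f(d, h) = -195 - h (f(d, h) = -2 + (-193 - h) = -195 - h)
F(Z) = Z**2
u = -670 (u = -5*134 + 0 = -670 + 0 = -670)
1/(u + (F(v) + 1/f(-220, 125))) = 1/(-670 + ((-95)**2 + 1/(-195 - 1*125))) = 1/(-670 + (9025 + 1/(-195 - 125))) = 1/(-670 + (9025 + 1/(-320))) = 1/(-670 + (9025 - 1/320)) = 1/(-670 + 2887999/320) = 1/(2673599/320) = 320/2673599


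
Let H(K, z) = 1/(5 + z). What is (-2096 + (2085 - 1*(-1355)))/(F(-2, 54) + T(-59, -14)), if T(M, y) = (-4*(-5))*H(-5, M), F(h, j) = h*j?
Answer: -2592/209 ≈ -12.402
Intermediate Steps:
T(M, y) = 20/(5 + M) (T(M, y) = (-4*(-5))/(5 + M) = 20/(5 + M))
(-2096 + (2085 - 1*(-1355)))/(F(-2, 54) + T(-59, -14)) = (-2096 + (2085 - 1*(-1355)))/(-2*54 + 20/(5 - 59)) = (-2096 + (2085 + 1355))/(-108 + 20/(-54)) = (-2096 + 3440)/(-108 + 20*(-1/54)) = 1344/(-108 - 10/27) = 1344/(-2926/27) = 1344*(-27/2926) = -2592/209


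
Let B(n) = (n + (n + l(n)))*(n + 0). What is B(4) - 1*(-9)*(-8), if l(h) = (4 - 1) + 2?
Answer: -20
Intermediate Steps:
l(h) = 5 (l(h) = 3 + 2 = 5)
B(n) = n*(5 + 2*n) (B(n) = (n + (n + 5))*(n + 0) = (n + (5 + n))*n = (5 + 2*n)*n = n*(5 + 2*n))
B(4) - 1*(-9)*(-8) = 4*(5 + 2*4) - 1*(-9)*(-8) = 4*(5 + 8) + 9*(-8) = 4*13 - 72 = 52 - 72 = -20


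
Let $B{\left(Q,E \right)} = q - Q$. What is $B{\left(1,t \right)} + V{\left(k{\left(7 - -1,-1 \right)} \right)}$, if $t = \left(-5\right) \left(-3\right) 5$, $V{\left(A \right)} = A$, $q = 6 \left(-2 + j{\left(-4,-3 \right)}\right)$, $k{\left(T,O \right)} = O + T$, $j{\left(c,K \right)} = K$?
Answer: $-24$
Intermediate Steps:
$q = -30$ ($q = 6 \left(-2 - 3\right) = 6 \left(-5\right) = -30$)
$t = 75$ ($t = 15 \cdot 5 = 75$)
$B{\left(Q,E \right)} = -30 - Q$
$B{\left(1,t \right)} + V{\left(k{\left(7 - -1,-1 \right)} \right)} = \left(-30 - 1\right) + \left(-1 + \left(7 - -1\right)\right) = \left(-30 - 1\right) + \left(-1 + \left(7 + 1\right)\right) = -31 + \left(-1 + 8\right) = -31 + 7 = -24$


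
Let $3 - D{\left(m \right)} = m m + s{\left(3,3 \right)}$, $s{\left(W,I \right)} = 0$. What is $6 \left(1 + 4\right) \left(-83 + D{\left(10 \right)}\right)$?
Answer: $-5400$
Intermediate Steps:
$D{\left(m \right)} = 3 - m^{2}$ ($D{\left(m \right)} = 3 - \left(m m + 0\right) = 3 - \left(m^{2} + 0\right) = 3 - m^{2}$)
$6 \left(1 + 4\right) \left(-83 + D{\left(10 \right)}\right) = 6 \left(1 + 4\right) \left(-83 + \left(3 - 10^{2}\right)\right) = 6 \cdot 5 \left(-83 + \left(3 - 100\right)\right) = 30 \left(-83 + \left(3 - 100\right)\right) = 30 \left(-83 - 97\right) = 30 \left(-180\right) = -5400$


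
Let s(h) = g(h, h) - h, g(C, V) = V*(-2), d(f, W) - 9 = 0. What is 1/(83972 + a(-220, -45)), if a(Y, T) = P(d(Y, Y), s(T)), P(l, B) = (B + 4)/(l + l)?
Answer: 18/1511635 ≈ 1.1908e-5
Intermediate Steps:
d(f, W) = 9 (d(f, W) = 9 + 0 = 9)
g(C, V) = -2*V
s(h) = -3*h (s(h) = -2*h - h = -3*h)
P(l, B) = (4 + B)/(2*l) (P(l, B) = (4 + B)/((2*l)) = (4 + B)*(1/(2*l)) = (4 + B)/(2*l))
a(Y, T) = 2/9 - T/6 (a(Y, T) = (1/2)*(4 - 3*T)/9 = (1/2)*(1/9)*(4 - 3*T) = 2/9 - T/6)
1/(83972 + a(-220, -45)) = 1/(83972 + (2/9 - 1/6*(-45))) = 1/(83972 + (2/9 + 15/2)) = 1/(83972 + 139/18) = 1/(1511635/18) = 18/1511635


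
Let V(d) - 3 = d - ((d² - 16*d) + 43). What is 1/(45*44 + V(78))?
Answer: -1/2818 ≈ -0.00035486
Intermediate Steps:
V(d) = -40 - d² + 17*d (V(d) = 3 + (d - ((d² - 16*d) + 43)) = 3 + (d - (43 + d² - 16*d)) = 3 + (d + (-43 - d² + 16*d)) = 3 + (-43 - d² + 17*d) = -40 - d² + 17*d)
1/(45*44 + V(78)) = 1/(45*44 + (-40 - 1*78² + 17*78)) = 1/(1980 + (-40 - 1*6084 + 1326)) = 1/(1980 + (-40 - 6084 + 1326)) = 1/(1980 - 4798) = 1/(-2818) = -1/2818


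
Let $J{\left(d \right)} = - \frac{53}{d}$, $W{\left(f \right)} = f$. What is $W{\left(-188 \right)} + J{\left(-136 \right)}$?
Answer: $- \frac{25515}{136} \approx -187.61$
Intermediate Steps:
$W{\left(-188 \right)} + J{\left(-136 \right)} = -188 - \frac{53}{-136} = -188 - - \frac{53}{136} = -188 + \frac{53}{136} = - \frac{25515}{136}$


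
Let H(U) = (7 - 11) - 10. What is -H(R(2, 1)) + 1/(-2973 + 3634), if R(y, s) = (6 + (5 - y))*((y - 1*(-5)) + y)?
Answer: 9255/661 ≈ 14.002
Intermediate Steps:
R(y, s) = (5 + 2*y)*(11 - y) (R(y, s) = (11 - y)*((y + 5) + y) = (11 - y)*((5 + y) + y) = (11 - y)*(5 + 2*y) = (5 + 2*y)*(11 - y))
H(U) = -14 (H(U) = -4 - 10 = -14)
-H(R(2, 1)) + 1/(-2973 + 3634) = -1*(-14) + 1/(-2973 + 3634) = 14 + 1/661 = 9255/661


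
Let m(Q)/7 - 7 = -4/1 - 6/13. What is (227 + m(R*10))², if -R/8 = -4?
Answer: 10125124/169 ≈ 59912.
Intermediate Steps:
R = 32 (R = -8*(-4) = 32)
m(Q) = 231/13 (m(Q) = 49 + 7*(-4/1 - 6/13) = 49 + 7*(-4*1 - 6*1/13) = 49 + 7*(-4 - 6/13) = 49 + 7*(-58/13) = 49 - 406/13 = 231/13)
(227 + m(R*10))² = (227 + 231/13)² = (3182/13)² = 10125124/169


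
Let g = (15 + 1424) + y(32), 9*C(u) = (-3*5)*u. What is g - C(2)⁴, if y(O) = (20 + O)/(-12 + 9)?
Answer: 105155/81 ≈ 1298.2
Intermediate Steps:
y(O) = -20/3 - O/3 (y(O) = (20 + O)/(-3) = (20 + O)*(-⅓) = -20/3 - O/3)
C(u) = -5*u/3 (C(u) = ((-3*5)*u)/9 = (-15*u)/9 = -5*u/3)
g = 4265/3 (g = (15 + 1424) + (-20/3 - ⅓*32) = 1439 + (-20/3 - 32/3) = 1439 - 52/3 = 4265/3 ≈ 1421.7)
g - C(2)⁴ = 4265/3 - (-5/3*2)⁴ = 4265/3 - (-10/3)⁴ = 4265/3 - 1*10000/81 = 4265/3 - 10000/81 = 105155/81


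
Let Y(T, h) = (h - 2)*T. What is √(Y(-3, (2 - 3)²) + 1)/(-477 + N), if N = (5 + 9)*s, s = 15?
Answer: -2/267 ≈ -0.0074906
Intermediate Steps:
Y(T, h) = T*(-2 + h) (Y(T, h) = (-2 + h)*T = T*(-2 + h))
N = 210 (N = (5 + 9)*15 = 14*15 = 210)
√(Y(-3, (2 - 3)²) + 1)/(-477 + N) = √(-3*(-2 + (2 - 3)²) + 1)/(-477 + 210) = √(-3*(-2 + (-1)²) + 1)/(-267) = √(-3*(-2 + 1) + 1)*(-1/267) = √(-3*(-1) + 1)*(-1/267) = √(3 + 1)*(-1/267) = √4*(-1/267) = 2*(-1/267) = -2/267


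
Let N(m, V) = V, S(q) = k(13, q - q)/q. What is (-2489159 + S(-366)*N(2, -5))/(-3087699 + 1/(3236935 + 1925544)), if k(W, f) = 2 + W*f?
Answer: 587898064778017/729263291996265 ≈ 0.80615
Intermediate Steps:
S(q) = 2/q (S(q) = (2 + 13*(q - q))/q = (2 + 13*0)/q = (2 + 0)/q = 2/q)
(-2489159 + S(-366)*N(2, -5))/(-3087699 + 1/(3236935 + 1925544)) = (-2489159 + (2/(-366))*(-5))/(-3087699 + 1/(3236935 + 1925544)) = (-2489159 + (2*(-1/366))*(-5))/(-3087699 + 1/5162479) = (-2489159 - 1/183*(-5))/(-3087699 + 1/5162479) = (-2489159 + 5/183)/(-15940181245820/5162479) = -455516092/183*(-5162479/15940181245820) = 587898064778017/729263291996265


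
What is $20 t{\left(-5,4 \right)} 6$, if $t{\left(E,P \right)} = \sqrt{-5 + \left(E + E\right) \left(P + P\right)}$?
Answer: $120 i \sqrt{85} \approx 1106.3 i$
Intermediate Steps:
$t{\left(E,P \right)} = \sqrt{-5 + 4 E P}$ ($t{\left(E,P \right)} = \sqrt{-5 + 2 E 2 P} = \sqrt{-5 + 4 E P}$)
$20 t{\left(-5,4 \right)} 6 = 20 \sqrt{-5 + 4 \left(-5\right) 4} \cdot 6 = 20 \sqrt{-5 - 80} \cdot 6 = 20 \sqrt{-85} \cdot 6 = 20 i \sqrt{85} \cdot 6 = 120 i \sqrt{85}$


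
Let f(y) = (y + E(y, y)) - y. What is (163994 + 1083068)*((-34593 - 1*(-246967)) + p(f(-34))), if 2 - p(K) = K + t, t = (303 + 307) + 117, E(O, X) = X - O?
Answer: 263939425238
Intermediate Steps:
t = 727 (t = 610 + 117 = 727)
f(y) = 0 (f(y) = (y + (y - y)) - y = (y + 0) - y = y - y = 0)
p(K) = -725 - K (p(K) = 2 - (K + 727) = 2 - (727 + K) = 2 + (-727 - K) = -725 - K)
(163994 + 1083068)*((-34593 - 1*(-246967)) + p(f(-34))) = (163994 + 1083068)*((-34593 - 1*(-246967)) + (-725 - 1*0)) = 1247062*((-34593 + 246967) + (-725 + 0)) = 1247062*(212374 - 725) = 1247062*211649 = 263939425238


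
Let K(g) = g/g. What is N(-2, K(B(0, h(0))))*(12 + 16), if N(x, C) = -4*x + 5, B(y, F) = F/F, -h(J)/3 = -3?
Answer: 364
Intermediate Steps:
h(J) = 9 (h(J) = -3*(-3) = 9)
B(y, F) = 1
K(g) = 1
N(x, C) = 5 - 4*x
N(-2, K(B(0, h(0))))*(12 + 16) = (5 - 4*(-2))*(12 + 16) = (5 + 8)*28 = 13*28 = 364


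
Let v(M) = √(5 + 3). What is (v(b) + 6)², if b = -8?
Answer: 44 + 24*√2 ≈ 77.941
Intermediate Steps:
v(M) = 2*√2 (v(M) = √8 = 2*√2)
(v(b) + 6)² = (2*√2 + 6)² = (6 + 2*√2)²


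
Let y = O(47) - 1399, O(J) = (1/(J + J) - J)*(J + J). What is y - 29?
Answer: -5845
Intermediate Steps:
O(J) = 2*J*(1/(2*J) - J) (O(J) = (1/(2*J) - J)*(2*J) = 2*J*(1/(2*J) - J))
y = -5816 (y = (1 - 2*47**2) - 1399 = (1 - 2*2209) - 1399 = (1 - 4418) - 1399 = -4417 - 1399 = -5816)
y - 29 = -5816 - 29 = -5845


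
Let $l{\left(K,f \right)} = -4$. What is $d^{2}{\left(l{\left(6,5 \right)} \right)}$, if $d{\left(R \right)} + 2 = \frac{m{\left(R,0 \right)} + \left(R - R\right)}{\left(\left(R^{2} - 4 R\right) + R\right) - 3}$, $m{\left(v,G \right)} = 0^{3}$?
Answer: $4$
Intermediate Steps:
$m{\left(v,G \right)} = 0$
$d{\left(R \right)} = -2$ ($d{\left(R \right)} = -2 + \frac{0 + \left(R - R\right)}{\left(\left(R^{2} - 4 R\right) + R\right) - 3} = -2 + \frac{0 + 0}{\left(R^{2} - 3 R\right) - 3} = -2 + \frac{0}{-3 + R^{2} - 3 R} = -2 + 0 = -2$)
$d^{2}{\left(l{\left(6,5 \right)} \right)} = \left(-2\right)^{2} = 4$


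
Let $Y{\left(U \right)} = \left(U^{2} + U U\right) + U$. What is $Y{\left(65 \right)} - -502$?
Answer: $9017$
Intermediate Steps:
$Y{\left(U \right)} = U + 2 U^{2}$ ($Y{\left(U \right)} = \left(U^{2} + U^{2}\right) + U = 2 U^{2} + U = U + 2 U^{2}$)
$Y{\left(65 \right)} - -502 = 65 \left(1 + 2 \cdot 65\right) - -502 = 65 \left(1 + 130\right) + 502 = 65 \cdot 131 + 502 = 8515 + 502 = 9017$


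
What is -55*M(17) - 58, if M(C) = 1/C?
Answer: -1041/17 ≈ -61.235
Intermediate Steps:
-55*M(17) - 58 = -55/17 - 58 = -1041/17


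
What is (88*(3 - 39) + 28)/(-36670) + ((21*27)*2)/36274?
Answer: 1110601/9501197 ≈ 0.11689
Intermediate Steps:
(88*(3 - 39) + 28)/(-36670) + ((21*27)*2)/36274 = (88*(-36) + 28)*(-1/36670) + (567*2)*(1/36274) = (-3168 + 28)*(-1/36670) + 1134*(1/36274) = -3140*(-1/36670) + 81/2591 = 314/3667 + 81/2591 = 1110601/9501197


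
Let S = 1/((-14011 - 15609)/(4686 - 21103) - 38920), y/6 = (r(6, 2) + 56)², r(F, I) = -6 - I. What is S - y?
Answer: -8832430372897/638920020 ≈ -13824.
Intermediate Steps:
y = 13824 (y = 6*((-6 - 1*2) + 56)² = 6*((-6 - 2) + 56)² = 6*(-8 + 56)² = 6*48² = 6*2304 = 13824)
S = -16417/638920020 (S = 1/(-29620/(-16417) - 38920) = 1/(-29620*(-1/16417) - 38920) = 1/(29620/16417 - 38920) = 1/(-638920020/16417) = -16417/638920020 ≈ -2.5695e-5)
S - y = -16417/638920020 - 1*13824 = -16417/638920020 - 13824 = -8832430372897/638920020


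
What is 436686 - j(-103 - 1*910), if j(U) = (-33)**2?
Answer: 435597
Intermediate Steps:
j(U) = 1089
436686 - j(-103 - 1*910) = 436686 - 1*1089 = 436686 - 1089 = 435597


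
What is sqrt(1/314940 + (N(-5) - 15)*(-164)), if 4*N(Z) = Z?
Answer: sqrt(66083474477235)/157470 ≈ 51.624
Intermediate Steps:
N(Z) = Z/4
sqrt(1/314940 + (N(-5) - 15)*(-164)) = sqrt(1/314940 + ((1/4)*(-5) - 15)*(-164)) = sqrt(1/314940 + (-5/4 - 15)*(-164)) = sqrt(1/314940 - 65/4*(-164)) = sqrt(1/314940 + 2665) = sqrt(839315101/314940) = sqrt(66083474477235)/157470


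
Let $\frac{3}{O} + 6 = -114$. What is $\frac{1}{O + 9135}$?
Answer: $\frac{40}{365399} \approx 0.00010947$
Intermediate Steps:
$O = - \frac{1}{40}$ ($O = \frac{3}{-6 - 114} = \frac{3}{-120} = 3 \left(- \frac{1}{120}\right) = - \frac{1}{40} \approx -0.025$)
$\frac{1}{O + 9135} = \frac{1}{- \frac{1}{40} + 9135} = \frac{1}{\frac{365399}{40}} = \frac{40}{365399}$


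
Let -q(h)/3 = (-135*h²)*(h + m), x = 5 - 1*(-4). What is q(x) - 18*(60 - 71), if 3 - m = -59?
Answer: 2329353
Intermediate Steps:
m = 62 (m = 3 - 1*(-59) = 3 + 59 = 62)
x = 9 (x = 5 + 4 = 9)
q(h) = 405*h²*(62 + h) (q(h) = -3*(-135*h²)*(h + 62) = -3*(-135*h²)*(62 + h) = -(-405)*h²*(62 + h) = 405*h²*(62 + h))
q(x) - 18*(60 - 71) = 405*9²*(62 + 9) - 18*(60 - 71) = 405*81*71 - 18*(-11) = 2329155 + 198 = 2329353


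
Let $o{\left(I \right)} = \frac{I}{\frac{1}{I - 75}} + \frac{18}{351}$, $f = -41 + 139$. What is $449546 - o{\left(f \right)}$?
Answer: $\frac{17444386}{39} \approx 4.4729 \cdot 10^{5}$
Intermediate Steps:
$f = 98$
$o{\left(I \right)} = \frac{2}{39} + I \left(-75 + I\right)$ ($o{\left(I \right)} = \frac{I}{\frac{1}{-75 + I}} + 18 \cdot \frac{1}{351} = I \left(-75 + I\right) + \frac{2}{39} = \frac{2}{39} + I \left(-75 + I\right)$)
$449546 - o{\left(f \right)} = 449546 - \left(\frac{2}{39} + 98^{2} - 7350\right) = 449546 - \left(\frac{2}{39} + 9604 - 7350\right) = 449546 - \frac{87908}{39} = \frac{17444386}{39}$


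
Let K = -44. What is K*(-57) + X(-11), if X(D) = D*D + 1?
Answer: 2630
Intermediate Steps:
X(D) = 1 + D² (X(D) = D² + 1 = 1 + D²)
K*(-57) + X(-11) = -44*(-57) + (1 + (-11)²) = 2508 + (1 + 121) = 2508 + 122 = 2630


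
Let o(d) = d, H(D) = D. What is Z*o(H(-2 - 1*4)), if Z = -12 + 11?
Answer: 6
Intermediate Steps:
Z = -1
Z*o(H(-2 - 1*4)) = -(-2 - 1*4) = -(-2 - 4) = -1*(-6) = 6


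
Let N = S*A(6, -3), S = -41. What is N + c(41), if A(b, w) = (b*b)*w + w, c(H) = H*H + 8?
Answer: 6240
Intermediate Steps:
c(H) = 8 + H² (c(H) = H² + 8 = 8 + H²)
A(b, w) = w + w*b² (A(b, w) = b²*w + w = w*b² + w = w + w*b²)
N = 4551 (N = -(-123)*(1 + 6²) = -(-123)*(1 + 36) = -(-123)*37 = -41*(-111) = 4551)
N + c(41) = 4551 + (8 + 41²) = 4551 + (8 + 1681) = 4551 + 1689 = 6240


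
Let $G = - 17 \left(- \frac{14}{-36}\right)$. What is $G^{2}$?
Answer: $\frac{14161}{324} \approx 43.707$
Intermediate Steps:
$G = - \frac{119}{18}$ ($G = - 17 \left(\left(-14\right) \left(- \frac{1}{36}\right)\right) = \left(-17\right) \frac{7}{18} = - \frac{119}{18} \approx -6.6111$)
$G^{2} = \left(- \frac{119}{18}\right)^{2} = \frac{14161}{324}$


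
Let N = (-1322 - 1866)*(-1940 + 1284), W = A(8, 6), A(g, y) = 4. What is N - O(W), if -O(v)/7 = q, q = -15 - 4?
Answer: 2091195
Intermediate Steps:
W = 4
N = 2091328 (N = -3188*(-656) = 2091328)
q = -19
O(v) = 133 (O(v) = -7*(-19) = 133)
N - O(W) = 2091328 - 1*133 = 2091328 - 133 = 2091195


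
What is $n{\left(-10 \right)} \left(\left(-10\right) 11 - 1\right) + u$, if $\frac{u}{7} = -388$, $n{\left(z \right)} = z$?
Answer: $-1606$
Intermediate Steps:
$u = -2716$ ($u = 7 \left(-388\right) = -2716$)
$n{\left(-10 \right)} \left(\left(-10\right) 11 - 1\right) + u = - 10 \left(\left(-10\right) 11 - 1\right) - 2716 = - 10 \left(-110 - 1\right) - 2716 = \left(-10\right) \left(-111\right) - 2716 = 1110 - 2716 = -1606$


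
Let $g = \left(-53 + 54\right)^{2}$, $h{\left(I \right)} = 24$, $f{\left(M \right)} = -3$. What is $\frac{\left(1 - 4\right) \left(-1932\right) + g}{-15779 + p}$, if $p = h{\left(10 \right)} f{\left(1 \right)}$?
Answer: $- \frac{527}{1441} \approx -0.36572$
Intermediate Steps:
$g = 1$ ($g = 1^{2} = 1$)
$p = -72$ ($p = 24 \left(-3\right) = -72$)
$\frac{\left(1 - 4\right) \left(-1932\right) + g}{-15779 + p} = \frac{\left(1 - 4\right) \left(-1932\right) + 1}{-15779 - 72} = \frac{\left(1 - 4\right) \left(-1932\right) + 1}{-15851} = \left(\left(-3\right) \left(-1932\right) + 1\right) \left(- \frac{1}{15851}\right) = \left(5796 + 1\right) \left(- \frac{1}{15851}\right) = 5797 \left(- \frac{1}{15851}\right) = - \frac{527}{1441}$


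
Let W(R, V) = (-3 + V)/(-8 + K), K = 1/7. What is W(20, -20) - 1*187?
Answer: -10124/55 ≈ -184.07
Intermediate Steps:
K = ⅐ ≈ 0.14286
W(R, V) = 21/55 - 7*V/55 (W(R, V) = (-3 + V)/(-8 + ⅐) = (-3 + V)/(-55/7) = (-3 + V)*(-7/55) = 21/55 - 7*V/55)
W(20, -20) - 1*187 = (21/55 - 7/55*(-20)) - 1*187 = (21/55 + 28/11) - 187 = 161/55 - 187 = -10124/55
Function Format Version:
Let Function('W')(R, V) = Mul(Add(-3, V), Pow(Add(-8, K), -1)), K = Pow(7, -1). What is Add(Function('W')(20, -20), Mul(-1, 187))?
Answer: Rational(-10124, 55) ≈ -184.07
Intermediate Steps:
K = Rational(1, 7) ≈ 0.14286
Function('W')(R, V) = Add(Rational(21, 55), Mul(Rational(-7, 55), V)) (Function('W')(R, V) = Mul(Add(-3, V), Pow(Add(-8, Rational(1, 7)), -1)) = Mul(Add(-3, V), Pow(Rational(-55, 7), -1)) = Mul(Add(-3, V), Rational(-7, 55)) = Add(Rational(21, 55), Mul(Rational(-7, 55), V)))
Add(Function('W')(20, -20), Mul(-1, 187)) = Add(Add(Rational(21, 55), Mul(Rational(-7, 55), -20)), Mul(-1, 187)) = Add(Add(Rational(21, 55), Rational(28, 11)), -187) = Add(Rational(161, 55), -187) = Rational(-10124, 55)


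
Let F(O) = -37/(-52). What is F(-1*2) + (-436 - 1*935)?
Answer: -71255/52 ≈ -1370.3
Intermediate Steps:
F(O) = 37/52 (F(O) = -37*(-1/52) = 37/52)
F(-1*2) + (-436 - 1*935) = 37/52 + (-436 - 1*935) = 37/52 + (-436 - 935) = 37/52 - 1371 = -71255/52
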